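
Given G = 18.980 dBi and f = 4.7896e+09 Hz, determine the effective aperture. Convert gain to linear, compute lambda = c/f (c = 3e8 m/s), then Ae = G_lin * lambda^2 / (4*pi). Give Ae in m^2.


lambda = c / f = 3.0000e+08 / 4.7896e+09 = 0.06263571 m
G_linear = 10^(18.980/10) = 79.06786
Ae = G_linear * lambda^2 / (4*pi) = 79.06786 * 0.06263571^2 / (4*pi) = 0.02469 m^2

0.02469 m^2


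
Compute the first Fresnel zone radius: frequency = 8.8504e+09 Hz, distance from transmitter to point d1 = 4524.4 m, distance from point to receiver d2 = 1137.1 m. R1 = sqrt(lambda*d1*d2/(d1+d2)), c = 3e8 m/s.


lambda = c / f = 3.0000e+08 / 8.8504e+09 = 0.03389677 m
R1 = sqrt(0.03389677 * 4524.4 * 1137.1 / (4524.4 + 1137.1)) = 5.550 m

5.550 m


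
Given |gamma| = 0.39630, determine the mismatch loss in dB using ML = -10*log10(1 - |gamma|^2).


ML = -10 * log10(1 - 0.39630^2) = -10 * log10(0.84294631) = 0.7420 dB

0.7420 dB


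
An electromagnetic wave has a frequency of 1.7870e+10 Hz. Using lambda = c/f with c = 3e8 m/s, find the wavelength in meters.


lambda = c / f = 3.0000e+08 / 1.7870e+10 = 0.01679 m

0.01679 m


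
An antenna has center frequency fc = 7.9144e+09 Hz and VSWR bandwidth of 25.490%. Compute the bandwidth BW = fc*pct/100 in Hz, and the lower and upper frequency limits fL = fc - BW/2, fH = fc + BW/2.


BW = 7.9144e+09 * 25.490/100 = 2.017381e+09 Hz
fL = 7.9144e+09 - 2.017381e+09/2 = 6.906e+09 Hz
fH = 7.9144e+09 + 2.017381e+09/2 = 8.923e+09 Hz

BW=2.017e+09 Hz, fL=6.906e+09 Hz, fH=8.923e+09 Hz


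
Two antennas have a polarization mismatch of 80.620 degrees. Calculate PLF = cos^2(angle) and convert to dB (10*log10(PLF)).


PLF_linear = cos^2(80.620 deg) = 0.02656299
PLF_dB = 10 * log10(0.02656299) = -15.76 dB

-15.76 dB


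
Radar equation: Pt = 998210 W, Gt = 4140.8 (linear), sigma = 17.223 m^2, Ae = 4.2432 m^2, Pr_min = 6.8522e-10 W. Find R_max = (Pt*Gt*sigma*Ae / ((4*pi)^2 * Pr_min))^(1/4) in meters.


R^4 = 998210*4140.8*17.223*4.2432 / ((4*pi)^2 * 6.8522e-10) = 2.791636e+18
R_max = 2.791636e+18^0.25 = 40876 m

40876 m


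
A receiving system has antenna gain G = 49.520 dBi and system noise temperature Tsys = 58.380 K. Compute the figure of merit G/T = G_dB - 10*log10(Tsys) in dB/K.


G/T = 49.520 - 10*log10(58.380) = 49.520 - 17.66264 = 31.86 dB/K

31.86 dB/K


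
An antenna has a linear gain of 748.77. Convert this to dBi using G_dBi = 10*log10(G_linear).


G_dBi = 10 * log10(748.77) = 28.74 dBi

28.74 dBi


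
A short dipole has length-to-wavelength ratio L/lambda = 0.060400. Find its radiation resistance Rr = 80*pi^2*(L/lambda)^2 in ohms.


Rr = 80 * pi^2 * (0.060400)^2 = 80 * 9.869604 * 3.648160e-03 = 2.880 ohm

2.880 ohm


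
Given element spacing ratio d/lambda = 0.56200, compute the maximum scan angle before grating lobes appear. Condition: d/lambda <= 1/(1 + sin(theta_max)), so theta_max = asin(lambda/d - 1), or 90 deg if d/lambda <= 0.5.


lambda/d - 1 = 1/0.56200 - 1 = 0.7793594
theta_max = asin(0.7793594) = 51.20 deg

51.20 deg


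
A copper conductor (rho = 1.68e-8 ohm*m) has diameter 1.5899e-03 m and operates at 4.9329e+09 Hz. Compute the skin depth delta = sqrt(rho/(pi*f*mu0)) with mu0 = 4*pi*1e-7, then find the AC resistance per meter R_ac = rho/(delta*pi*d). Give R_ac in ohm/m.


delta = sqrt(1.68e-8 / (pi * 4.9329e+09 * 4*pi*1e-7)) = 9.288030e-07 m
R_ac = 1.68e-8 / (9.288030e-07 * pi * 1.5899e-03) = 3.621 ohm/m

3.621 ohm/m


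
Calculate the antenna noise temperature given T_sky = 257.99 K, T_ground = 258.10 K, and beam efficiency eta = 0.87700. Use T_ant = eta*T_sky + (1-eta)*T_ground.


T_ant = 0.87700 * 257.99 + (1 - 0.87700) * 258.10 = 258.0 K

258.0 K


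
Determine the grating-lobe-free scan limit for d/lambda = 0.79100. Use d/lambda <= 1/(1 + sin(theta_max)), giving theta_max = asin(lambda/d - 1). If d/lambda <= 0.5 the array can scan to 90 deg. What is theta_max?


lambda/d - 1 = 1/0.79100 - 1 = 0.2642225
theta_max = asin(0.2642225) = 15.32 deg

15.32 deg


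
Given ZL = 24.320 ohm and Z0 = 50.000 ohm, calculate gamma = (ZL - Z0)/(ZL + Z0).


gamma = (24.320 - 50.000) / (24.320 + 50.000) = -0.3455

-0.3455


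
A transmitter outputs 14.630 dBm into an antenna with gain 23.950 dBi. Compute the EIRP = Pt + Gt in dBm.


EIRP = Pt + Gt = 14.630 + 23.950 = 38.58 dBm

38.58 dBm


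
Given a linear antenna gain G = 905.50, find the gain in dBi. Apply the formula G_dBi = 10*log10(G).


G_dBi = 10 * log10(905.50) = 29.57 dBi

29.57 dBi


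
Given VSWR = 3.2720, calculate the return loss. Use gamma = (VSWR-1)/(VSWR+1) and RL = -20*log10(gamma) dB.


gamma = (3.2720 - 1) / (3.2720 + 1) = 0.5318352
RL = -20 * log10(0.5318352) = 5.484 dB

5.484 dB


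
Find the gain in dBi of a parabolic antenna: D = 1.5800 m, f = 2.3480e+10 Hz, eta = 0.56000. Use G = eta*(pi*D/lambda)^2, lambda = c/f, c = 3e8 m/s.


lambda = c / f = 3.0000e+08 / 2.3480e+10 = 0.01277683 m
G_linear = 0.56000 * (pi * 1.5800 / 0.01277683)^2 = 84519.27
G_dBi = 10 * log10(84519.27) = 49.27 dBi

49.27 dBi


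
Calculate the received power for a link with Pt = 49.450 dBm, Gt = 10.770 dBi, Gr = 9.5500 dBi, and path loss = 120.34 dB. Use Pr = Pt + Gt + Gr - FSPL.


Pr = 49.450 + 10.770 + 9.5500 - 120.34 = -50.57 dBm

-50.57 dBm


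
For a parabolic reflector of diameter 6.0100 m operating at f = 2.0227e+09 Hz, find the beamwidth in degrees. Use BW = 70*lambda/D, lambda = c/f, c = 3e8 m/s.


lambda = c / f = 3.0000e+08 / 2.0227e+09 = 0.1483166 m
BW = 70 * 0.1483166 / 6.0100 = 1.727 deg

1.727 deg


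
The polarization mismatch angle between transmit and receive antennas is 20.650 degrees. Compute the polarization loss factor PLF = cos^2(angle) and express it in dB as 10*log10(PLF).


PLF_linear = cos^2(20.650 deg) = 0.8756321
PLF_dB = 10 * log10(0.8756321) = -0.5768 dB

-0.5768 dB


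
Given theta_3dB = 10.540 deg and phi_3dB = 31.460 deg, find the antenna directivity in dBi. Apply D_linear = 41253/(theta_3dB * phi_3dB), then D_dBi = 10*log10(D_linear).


D_linear = 41253 / (10.540 * 31.460) = 124.4103
D_dBi = 10 * log10(124.4103) = 20.95 dBi

20.95 dBi


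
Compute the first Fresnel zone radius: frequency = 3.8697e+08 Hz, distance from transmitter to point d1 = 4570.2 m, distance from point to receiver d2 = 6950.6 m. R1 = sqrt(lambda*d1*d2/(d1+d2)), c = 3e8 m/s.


lambda = c / f = 3.0000e+08 / 3.8697e+08 = 0.7752539 m
R1 = sqrt(0.7752539 * 4570.2 * 6950.6 / (4570.2 + 6950.6)) = 46.23 m

46.23 m


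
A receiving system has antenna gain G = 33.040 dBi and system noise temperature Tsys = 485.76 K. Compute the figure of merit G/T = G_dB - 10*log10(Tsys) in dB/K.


G/T = 33.040 - 10*log10(485.76) = 33.040 - 26.86422 = 6.176 dB/K

6.176 dB/K


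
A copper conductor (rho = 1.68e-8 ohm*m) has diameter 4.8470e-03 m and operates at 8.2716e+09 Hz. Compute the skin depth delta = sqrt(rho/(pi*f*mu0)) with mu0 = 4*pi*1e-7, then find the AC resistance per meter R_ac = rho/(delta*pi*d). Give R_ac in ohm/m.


delta = sqrt(1.68e-8 / (pi * 8.2716e+09 * 4*pi*1e-7)) = 7.172656e-07 m
R_ac = 1.68e-8 / (7.172656e-07 * pi * 4.8470e-03) = 1.538 ohm/m

1.538 ohm/m


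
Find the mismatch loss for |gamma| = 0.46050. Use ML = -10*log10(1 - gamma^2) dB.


ML = -10 * log10(1 - 0.46050^2) = -10 * log10(0.78793975) = 1.035 dB

1.035 dB


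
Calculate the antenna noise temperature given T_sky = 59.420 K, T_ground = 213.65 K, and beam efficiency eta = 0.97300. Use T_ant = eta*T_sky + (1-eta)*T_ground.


T_ant = 0.97300 * 59.420 + (1 - 0.97300) * 213.65 = 63.58 K

63.58 K


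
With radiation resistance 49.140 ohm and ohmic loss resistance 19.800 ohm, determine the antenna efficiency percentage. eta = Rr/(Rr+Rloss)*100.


eta = 49.140 / (49.140 + 19.800) * 100 = 71.28%

71.28%


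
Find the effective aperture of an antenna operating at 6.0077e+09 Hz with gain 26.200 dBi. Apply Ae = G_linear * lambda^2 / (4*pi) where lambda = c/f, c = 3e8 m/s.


lambda = c / f = 3.0000e+08 / 6.0077e+09 = 0.04993592 m
G_linear = 10^(26.200/10) = 416.8694
Ae = G_linear * lambda^2 / (4*pi) = 416.8694 * 0.04993592^2 / (4*pi) = 0.08272 m^2

0.08272 m^2


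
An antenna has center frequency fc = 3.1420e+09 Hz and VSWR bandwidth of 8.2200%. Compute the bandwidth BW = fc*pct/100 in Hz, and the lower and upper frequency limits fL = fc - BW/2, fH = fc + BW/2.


BW = 3.1420e+09 * 8.2200/100 = 2.582724e+08 Hz
fL = 3.1420e+09 - 2.582724e+08/2 = 3.013e+09 Hz
fH = 3.1420e+09 + 2.582724e+08/2 = 3.271e+09 Hz

BW=2.583e+08 Hz, fL=3.013e+09 Hz, fH=3.271e+09 Hz


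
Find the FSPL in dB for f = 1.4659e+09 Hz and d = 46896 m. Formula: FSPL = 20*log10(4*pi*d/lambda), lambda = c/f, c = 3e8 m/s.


lambda = c / f = 3.0000e+08 / 1.4659e+09 = 0.2046524 m
FSPL = 20 * log10(4*pi*46896/0.2046524) = 129.2 dB

129.2 dB


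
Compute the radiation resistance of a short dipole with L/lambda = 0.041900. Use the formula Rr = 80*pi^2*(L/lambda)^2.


Rr = 80 * pi^2 * (0.041900)^2 = 80 * 9.869604 * 1.755610e-03 = 1.386 ohm

1.386 ohm


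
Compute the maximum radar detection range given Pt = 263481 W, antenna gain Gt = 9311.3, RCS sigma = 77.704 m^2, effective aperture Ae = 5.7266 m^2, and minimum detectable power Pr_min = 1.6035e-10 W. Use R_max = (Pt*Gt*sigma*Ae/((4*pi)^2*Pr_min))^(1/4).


R^4 = 263481*9311.3*77.704*5.7266 / ((4*pi)^2 * 1.6035e-10) = 4.311329e+19
R_max = 4.311329e+19^0.25 = 81031 m

81031 m


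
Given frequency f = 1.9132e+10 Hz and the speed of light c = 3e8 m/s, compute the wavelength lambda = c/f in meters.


lambda = c / f = 3.0000e+08 / 1.9132e+10 = 0.01568 m

0.01568 m


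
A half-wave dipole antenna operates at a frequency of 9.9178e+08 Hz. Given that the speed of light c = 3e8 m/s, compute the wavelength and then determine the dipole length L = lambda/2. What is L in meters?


lambda = c / f = 3.0000e+08 / 9.9178e+08 = 0.3024864 m
L = lambda / 2 = 0.3024864 / 2 = 0.1512 m

0.1512 m


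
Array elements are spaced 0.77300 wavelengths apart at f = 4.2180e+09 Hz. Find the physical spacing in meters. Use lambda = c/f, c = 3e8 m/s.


lambda = c / f = 3.0000e+08 / 4.2180e+09 = 0.07112376 m
d = 0.77300 * 0.07112376 = 0.05498 m

0.05498 m


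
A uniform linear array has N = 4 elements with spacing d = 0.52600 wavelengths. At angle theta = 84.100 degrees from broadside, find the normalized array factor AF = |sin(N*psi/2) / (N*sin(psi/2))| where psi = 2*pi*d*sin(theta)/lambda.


psi = 2*pi*0.52600*sin(84.100 deg) = 3.287449 rad
AF = |sin(4*3.287449/2) / (4*sin(3.287449/2))| = 0.07209

0.07209


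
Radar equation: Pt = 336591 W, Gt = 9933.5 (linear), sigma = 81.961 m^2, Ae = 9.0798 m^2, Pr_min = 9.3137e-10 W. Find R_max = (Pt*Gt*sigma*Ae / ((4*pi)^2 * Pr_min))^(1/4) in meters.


R^4 = 336591*9933.5*81.961*9.0798 / ((4*pi)^2 * 9.3137e-10) = 1.691790e+19
R_max = 1.691790e+19^0.25 = 64134 m

64134 m


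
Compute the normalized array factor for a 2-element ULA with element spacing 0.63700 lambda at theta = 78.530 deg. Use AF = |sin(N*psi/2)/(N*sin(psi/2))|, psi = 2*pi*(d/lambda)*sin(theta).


psi = 2*pi*0.63700*sin(78.530 deg) = 3.922457 rad
AF = |sin(2*3.922457/2) / (2*sin(3.922457/2))| = 0.3806

0.3806


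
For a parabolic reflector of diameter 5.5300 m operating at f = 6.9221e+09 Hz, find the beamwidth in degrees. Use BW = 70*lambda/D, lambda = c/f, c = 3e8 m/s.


lambda = c / f = 3.0000e+08 / 6.9221e+09 = 0.04333945 m
BW = 70 * 0.04333945 / 5.5300 = 0.5486 deg

0.5486 deg


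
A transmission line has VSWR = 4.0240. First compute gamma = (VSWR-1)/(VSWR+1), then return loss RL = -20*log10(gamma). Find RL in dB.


gamma = (4.0240 - 1) / (4.0240 + 1) = 0.6019108
RL = -20 * log10(0.6019108) = 4.409 dB

4.409 dB


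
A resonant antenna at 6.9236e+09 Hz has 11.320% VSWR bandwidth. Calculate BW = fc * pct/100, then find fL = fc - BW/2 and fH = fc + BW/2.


BW = 6.9236e+09 * 11.320/100 = 7.837515e+08 Hz
fL = 6.9236e+09 - 7.837515e+08/2 = 6.532e+09 Hz
fH = 6.9236e+09 + 7.837515e+08/2 = 7.315e+09 Hz

BW=7.838e+08 Hz, fL=6.532e+09 Hz, fH=7.315e+09 Hz


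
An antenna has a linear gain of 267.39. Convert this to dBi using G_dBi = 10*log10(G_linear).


G_dBi = 10 * log10(267.39) = 24.27 dBi

24.27 dBi


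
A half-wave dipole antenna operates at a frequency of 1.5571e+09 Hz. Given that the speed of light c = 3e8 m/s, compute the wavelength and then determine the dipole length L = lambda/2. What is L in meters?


lambda = c / f = 3.0000e+08 / 1.5571e+09 = 0.1926659 m
L = lambda / 2 = 0.1926659 / 2 = 0.09633 m

0.09633 m


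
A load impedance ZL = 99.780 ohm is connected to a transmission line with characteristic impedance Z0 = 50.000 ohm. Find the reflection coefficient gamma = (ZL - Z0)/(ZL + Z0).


gamma = (99.780 - 50.000) / (99.780 + 50.000) = 0.3324

0.3324


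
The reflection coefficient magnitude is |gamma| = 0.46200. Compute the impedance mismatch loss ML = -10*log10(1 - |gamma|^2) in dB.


ML = -10 * log10(1 - 0.46200^2) = -10 * log10(0.786556) = 1.043 dB

1.043 dB


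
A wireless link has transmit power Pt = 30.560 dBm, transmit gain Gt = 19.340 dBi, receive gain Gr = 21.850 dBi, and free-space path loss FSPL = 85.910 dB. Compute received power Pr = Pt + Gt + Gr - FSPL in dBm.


Pr = 30.560 + 19.340 + 21.850 - 85.910 = -14.16 dBm

-14.16 dBm


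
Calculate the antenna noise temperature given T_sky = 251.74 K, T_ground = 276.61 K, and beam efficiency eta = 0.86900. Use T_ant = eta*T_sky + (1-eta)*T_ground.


T_ant = 0.86900 * 251.74 + (1 - 0.86900) * 276.61 = 255.0 K

255.0 K


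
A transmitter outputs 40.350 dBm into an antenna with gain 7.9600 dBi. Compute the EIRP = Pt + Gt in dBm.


EIRP = Pt + Gt = 40.350 + 7.9600 = 48.31 dBm

48.31 dBm


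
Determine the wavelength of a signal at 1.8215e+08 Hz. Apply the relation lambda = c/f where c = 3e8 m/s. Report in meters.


lambda = c / f = 3.0000e+08 / 1.8215e+08 = 1.647 m

1.647 m


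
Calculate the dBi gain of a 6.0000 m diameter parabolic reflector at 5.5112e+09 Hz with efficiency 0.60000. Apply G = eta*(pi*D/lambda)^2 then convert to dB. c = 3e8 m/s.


lambda = c / f = 3.0000e+08 / 5.5112e+09 = 0.05443461 m
G_linear = 0.60000 * (pi * 6.0000 / 0.05443461)^2 = 71945.44
G_dBi = 10 * log10(71945.44) = 48.57 dBi

48.57 dBi


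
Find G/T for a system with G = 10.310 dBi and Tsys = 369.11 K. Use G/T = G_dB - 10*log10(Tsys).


G/T = 10.310 - 10*log10(369.11) = 10.310 - 25.67156 = -15.36 dB/K

-15.36 dB/K


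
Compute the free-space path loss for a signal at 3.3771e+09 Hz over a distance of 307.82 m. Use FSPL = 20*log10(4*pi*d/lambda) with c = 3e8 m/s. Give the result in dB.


lambda = c / f = 3.0000e+08 / 3.3771e+09 = 0.08883361 m
FSPL = 20 * log10(4*pi*307.82/0.08883361) = 92.78 dB

92.78 dB


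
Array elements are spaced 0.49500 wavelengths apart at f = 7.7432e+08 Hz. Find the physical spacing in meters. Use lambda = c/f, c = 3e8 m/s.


lambda = c / f = 3.0000e+08 / 7.7432e+08 = 0.3874367 m
d = 0.49500 * 0.3874367 = 0.1918 m

0.1918 m


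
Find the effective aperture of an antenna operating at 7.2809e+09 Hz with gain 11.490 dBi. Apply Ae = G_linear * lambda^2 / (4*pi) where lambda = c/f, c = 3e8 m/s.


lambda = c / f = 3.0000e+08 / 7.2809e+09 = 0.04120370 m
G_linear = 10^(11.490/10) = 14.09289
Ae = G_linear * lambda^2 / (4*pi) = 14.09289 * 0.04120370^2 / (4*pi) = 1.904e-03 m^2

1.904e-03 m^2


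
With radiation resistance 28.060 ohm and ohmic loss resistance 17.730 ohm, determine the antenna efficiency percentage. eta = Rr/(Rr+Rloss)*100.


eta = 28.060 / (28.060 + 17.730) * 100 = 61.28%

61.28%


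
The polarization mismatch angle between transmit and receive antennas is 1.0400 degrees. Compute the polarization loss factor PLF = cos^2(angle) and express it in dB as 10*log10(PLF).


PLF_linear = cos^2(1.0400 deg) = 0.9996706
PLF_dB = 10 * log10(0.9996706) = -1.431e-03 dB

-1.431e-03 dB


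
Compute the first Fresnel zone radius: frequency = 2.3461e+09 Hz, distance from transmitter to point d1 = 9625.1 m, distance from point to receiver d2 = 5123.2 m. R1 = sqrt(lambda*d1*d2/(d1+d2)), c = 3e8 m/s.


lambda = c / f = 3.0000e+08 / 2.3461e+09 = 0.1278718 m
R1 = sqrt(0.1278718 * 9625.1 * 5123.2 / (9625.1 + 5123.2)) = 20.68 m

20.68 m


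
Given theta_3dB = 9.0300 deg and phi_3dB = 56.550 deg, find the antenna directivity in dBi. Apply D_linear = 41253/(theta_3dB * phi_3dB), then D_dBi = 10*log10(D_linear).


D_linear = 41253 / (9.0300 * 56.550) = 80.78583
D_dBi = 10 * log10(80.78583) = 19.07 dBi

19.07 dBi


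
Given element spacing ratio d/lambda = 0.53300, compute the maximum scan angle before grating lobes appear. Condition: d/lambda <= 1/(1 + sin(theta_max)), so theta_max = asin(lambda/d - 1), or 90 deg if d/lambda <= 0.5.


lambda/d - 1 = 1/0.53300 - 1 = 0.8761726
theta_max = asin(0.8761726) = 61.18 deg

61.18 deg


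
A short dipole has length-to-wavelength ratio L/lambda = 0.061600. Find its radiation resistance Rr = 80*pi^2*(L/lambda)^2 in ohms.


Rr = 80 * pi^2 * (0.061600)^2 = 80 * 9.869604 * 3.794560e-03 = 2.996 ohm

2.996 ohm


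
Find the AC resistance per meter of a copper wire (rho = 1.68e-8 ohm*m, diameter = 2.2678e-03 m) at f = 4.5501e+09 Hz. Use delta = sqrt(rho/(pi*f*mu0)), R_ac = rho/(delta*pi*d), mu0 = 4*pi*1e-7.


delta = sqrt(1.68e-8 / (pi * 4.5501e+09 * 4*pi*1e-7)) = 9.670842e-07 m
R_ac = 1.68e-8 / (9.670842e-07 * pi * 2.2678e-03) = 2.438 ohm/m

2.438 ohm/m


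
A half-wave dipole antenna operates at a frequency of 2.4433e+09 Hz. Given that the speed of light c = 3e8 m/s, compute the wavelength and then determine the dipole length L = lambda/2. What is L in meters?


lambda = c / f = 3.0000e+08 / 2.4433e+09 = 0.1227848 m
L = lambda / 2 = 0.1227848 / 2 = 0.06139 m

0.06139 m


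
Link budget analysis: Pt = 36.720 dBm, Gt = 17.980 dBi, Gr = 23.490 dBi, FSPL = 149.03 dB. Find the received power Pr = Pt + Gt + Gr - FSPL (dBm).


Pr = 36.720 + 17.980 + 23.490 - 149.03 = -70.84 dBm

-70.84 dBm


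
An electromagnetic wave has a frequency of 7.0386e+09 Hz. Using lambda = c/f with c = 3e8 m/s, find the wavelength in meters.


lambda = c / f = 3.0000e+08 / 7.0386e+09 = 0.04262 m

0.04262 m


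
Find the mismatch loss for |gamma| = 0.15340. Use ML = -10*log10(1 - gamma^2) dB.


ML = -10 * log10(1 - 0.15340^2) = -10 * log10(0.97646844) = 0.1034 dB

0.1034 dB


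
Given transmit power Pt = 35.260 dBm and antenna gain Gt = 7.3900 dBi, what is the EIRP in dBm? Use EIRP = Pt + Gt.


EIRP = Pt + Gt = 35.260 + 7.3900 = 42.65 dBm

42.65 dBm


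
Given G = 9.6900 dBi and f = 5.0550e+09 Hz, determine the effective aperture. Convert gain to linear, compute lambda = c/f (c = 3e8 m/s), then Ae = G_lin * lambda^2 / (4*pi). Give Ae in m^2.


lambda = c / f = 3.0000e+08 / 5.0550e+09 = 0.05934718 m
G_linear = 10^(9.6900/10) = 9.311079
Ae = G_linear * lambda^2 / (4*pi) = 9.311079 * 0.05934718^2 / (4*pi) = 2.610e-03 m^2

2.610e-03 m^2


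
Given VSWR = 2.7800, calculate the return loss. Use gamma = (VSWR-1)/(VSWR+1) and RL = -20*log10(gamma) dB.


gamma = (2.7800 - 1) / (2.7800 + 1) = 0.4708995
RL = -20 * log10(0.4708995) = 6.541 dB

6.541 dB


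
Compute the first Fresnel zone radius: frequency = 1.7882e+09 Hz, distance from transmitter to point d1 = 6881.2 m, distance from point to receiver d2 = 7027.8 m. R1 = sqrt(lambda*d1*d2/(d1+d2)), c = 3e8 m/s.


lambda = c / f = 3.0000e+08 / 1.7882e+09 = 0.1677665 m
R1 = sqrt(0.1677665 * 6881.2 * 7027.8 / (6881.2 + 7027.8)) = 24.15 m

24.15 m


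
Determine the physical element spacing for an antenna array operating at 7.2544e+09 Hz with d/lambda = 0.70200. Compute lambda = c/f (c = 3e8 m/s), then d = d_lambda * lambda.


lambda = c / f = 3.0000e+08 / 7.2544e+09 = 0.04135421 m
d = 0.70200 * 0.04135421 = 0.02903 m

0.02903 m


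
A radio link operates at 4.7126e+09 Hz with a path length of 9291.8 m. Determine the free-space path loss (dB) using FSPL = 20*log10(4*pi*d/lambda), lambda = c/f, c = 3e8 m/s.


lambda = c / f = 3.0000e+08 / 4.7126e+09 = 0.06365913 m
FSPL = 20 * log10(4*pi*9291.8/0.06365913) = 125.3 dB

125.3 dB


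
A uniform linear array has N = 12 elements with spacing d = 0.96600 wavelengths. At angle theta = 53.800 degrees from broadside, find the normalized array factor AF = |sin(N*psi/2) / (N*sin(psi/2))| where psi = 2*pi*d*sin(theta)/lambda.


psi = 2*pi*0.96600*sin(53.800 deg) = 4.897892 rad
AF = |sin(12*4.897892/2) / (12*sin(4.897892/2))| = 0.1171

0.1171


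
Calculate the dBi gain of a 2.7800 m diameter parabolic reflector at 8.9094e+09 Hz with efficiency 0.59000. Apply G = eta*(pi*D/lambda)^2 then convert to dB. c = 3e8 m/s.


lambda = c / f = 3.0000e+08 / 8.9094e+09 = 0.03367230 m
G_linear = 0.59000 * (pi * 2.7800 / 0.03367230)^2 = 39691.34
G_dBi = 10 * log10(39691.34) = 45.99 dBi

45.99 dBi


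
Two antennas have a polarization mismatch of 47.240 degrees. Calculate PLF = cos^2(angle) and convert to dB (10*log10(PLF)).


PLF_linear = cos^2(47.240 deg) = 0.4609444
PLF_dB = 10 * log10(0.4609444) = -3.364 dB

-3.364 dB


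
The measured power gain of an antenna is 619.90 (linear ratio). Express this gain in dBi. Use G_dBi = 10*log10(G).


G_dBi = 10 * log10(619.90) = 27.92 dBi

27.92 dBi


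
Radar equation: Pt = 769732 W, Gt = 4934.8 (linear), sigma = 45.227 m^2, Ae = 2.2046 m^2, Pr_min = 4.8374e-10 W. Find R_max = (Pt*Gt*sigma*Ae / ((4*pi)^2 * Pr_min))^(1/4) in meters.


R^4 = 769732*4934.8*45.227*2.2046 / ((4*pi)^2 * 4.8374e-10) = 4.957982e+18
R_max = 4.957982e+18^0.25 = 47187 m

47187 m


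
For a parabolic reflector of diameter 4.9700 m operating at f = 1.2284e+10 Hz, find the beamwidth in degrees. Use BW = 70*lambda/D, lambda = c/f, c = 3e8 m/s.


lambda = c / f = 3.0000e+08 / 1.2284e+10 = 0.02442201 m
BW = 70 * 0.02442201 / 4.9700 = 0.3440 deg

0.3440 deg


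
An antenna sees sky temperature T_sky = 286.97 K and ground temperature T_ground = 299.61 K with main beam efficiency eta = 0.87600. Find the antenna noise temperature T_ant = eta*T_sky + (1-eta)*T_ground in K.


T_ant = 0.87600 * 286.97 + (1 - 0.87600) * 299.61 = 288.5 K

288.5 K


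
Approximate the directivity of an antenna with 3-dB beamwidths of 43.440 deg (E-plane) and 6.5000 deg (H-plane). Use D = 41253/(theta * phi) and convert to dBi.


D_linear = 41253 / (43.440 * 6.5000) = 146.1007
D_dBi = 10 * log10(146.1007) = 21.65 dBi

21.65 dBi


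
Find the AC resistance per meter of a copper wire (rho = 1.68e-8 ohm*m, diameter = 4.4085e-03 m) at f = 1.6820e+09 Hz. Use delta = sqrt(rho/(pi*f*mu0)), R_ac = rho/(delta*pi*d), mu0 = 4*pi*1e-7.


delta = sqrt(1.68e-8 / (pi * 1.6820e+09 * 4*pi*1e-7)) = 1.590603e-06 m
R_ac = 1.68e-8 / (1.590603e-06 * pi * 4.4085e-03) = 0.7626 ohm/m

0.7626 ohm/m


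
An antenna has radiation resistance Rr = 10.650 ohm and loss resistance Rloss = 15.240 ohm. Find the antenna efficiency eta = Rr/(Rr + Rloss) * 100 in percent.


eta = 10.650 / (10.650 + 15.240) * 100 = 41.14%

41.14%


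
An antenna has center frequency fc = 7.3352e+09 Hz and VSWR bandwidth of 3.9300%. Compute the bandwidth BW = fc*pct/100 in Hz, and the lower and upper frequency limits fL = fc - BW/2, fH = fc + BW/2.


BW = 7.3352e+09 * 3.9300/100 = 2.882734e+08 Hz
fL = 7.3352e+09 - 2.882734e+08/2 = 7.191e+09 Hz
fH = 7.3352e+09 + 2.882734e+08/2 = 7.479e+09 Hz

BW=2.883e+08 Hz, fL=7.191e+09 Hz, fH=7.479e+09 Hz


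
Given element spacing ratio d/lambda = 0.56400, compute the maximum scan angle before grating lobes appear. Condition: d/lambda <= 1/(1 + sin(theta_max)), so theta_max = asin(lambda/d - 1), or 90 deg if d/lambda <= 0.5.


lambda/d - 1 = 1/0.56400 - 1 = 0.7730496
theta_max = asin(0.7730496) = 50.63 deg

50.63 deg


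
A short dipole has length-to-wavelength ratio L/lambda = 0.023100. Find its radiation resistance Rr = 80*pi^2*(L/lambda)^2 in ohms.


Rr = 80 * pi^2 * (0.023100)^2 = 80 * 9.869604 * 5.336100e-04 = 0.4213 ohm

0.4213 ohm


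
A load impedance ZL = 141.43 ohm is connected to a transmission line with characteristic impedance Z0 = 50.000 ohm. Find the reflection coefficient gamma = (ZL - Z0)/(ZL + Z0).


gamma = (141.43 - 50.000) / (141.43 + 50.000) = 0.4776

0.4776


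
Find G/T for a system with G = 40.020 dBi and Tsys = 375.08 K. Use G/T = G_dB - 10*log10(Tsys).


G/T = 40.020 - 10*log10(375.08) = 40.020 - 25.74124 = 14.28 dB/K

14.28 dB/K


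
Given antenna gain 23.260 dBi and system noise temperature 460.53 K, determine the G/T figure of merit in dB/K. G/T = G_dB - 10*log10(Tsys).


G/T = 23.260 - 10*log10(460.53) = 23.260 - 26.63258 = -3.373 dB/K

-3.373 dB/K


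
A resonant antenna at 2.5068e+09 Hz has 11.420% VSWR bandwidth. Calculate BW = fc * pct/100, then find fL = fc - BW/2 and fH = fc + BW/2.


BW = 2.5068e+09 * 11.420/100 = 2.862766e+08 Hz
fL = 2.5068e+09 - 2.862766e+08/2 = 2.364e+09 Hz
fH = 2.5068e+09 + 2.862766e+08/2 = 2.650e+09 Hz

BW=2.863e+08 Hz, fL=2.364e+09 Hz, fH=2.650e+09 Hz


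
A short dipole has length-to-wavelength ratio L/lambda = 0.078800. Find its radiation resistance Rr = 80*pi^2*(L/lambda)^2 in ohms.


Rr = 80 * pi^2 * (0.078800)^2 = 80 * 9.869604 * 6.209440e-03 = 4.903 ohm

4.903 ohm


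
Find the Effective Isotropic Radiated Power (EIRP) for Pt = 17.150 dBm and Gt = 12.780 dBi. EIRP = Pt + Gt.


EIRP = Pt + Gt = 17.150 + 12.780 = 29.93 dBm

29.93 dBm


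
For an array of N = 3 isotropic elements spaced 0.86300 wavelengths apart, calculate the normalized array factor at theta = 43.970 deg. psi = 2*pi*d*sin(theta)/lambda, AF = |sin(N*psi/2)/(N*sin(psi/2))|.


psi = 2*pi*0.86300*sin(43.970 deg) = 3.764665 rad
AF = |sin(3*3.764665/2) / (3*sin(3.764665/2))| = 0.2081

0.2081


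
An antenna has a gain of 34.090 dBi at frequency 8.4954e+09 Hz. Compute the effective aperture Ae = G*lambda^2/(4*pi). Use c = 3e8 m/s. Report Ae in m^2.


lambda = c / f = 3.0000e+08 / 8.4954e+09 = 0.03531323 m
G_linear = 10^(34.090/10) = 2564.484
Ae = G_linear * lambda^2 / (4*pi) = 2564.484 * 0.03531323^2 / (4*pi) = 0.2545 m^2

0.2545 m^2


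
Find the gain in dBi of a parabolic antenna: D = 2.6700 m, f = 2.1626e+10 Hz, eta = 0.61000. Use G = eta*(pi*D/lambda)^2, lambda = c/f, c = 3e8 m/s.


lambda = c / f = 3.0000e+08 / 2.1626e+10 = 0.01387219 m
G_linear = 0.61000 * (pi * 2.6700 / 0.01387219)^2 = 223029.4
G_dBi = 10 * log10(223029.4) = 53.48 dBi

53.48 dBi


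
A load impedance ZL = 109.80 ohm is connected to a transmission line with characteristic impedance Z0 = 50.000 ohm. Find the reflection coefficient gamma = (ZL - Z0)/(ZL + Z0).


gamma = (109.80 - 50.000) / (109.80 + 50.000) = 0.3742

0.3742


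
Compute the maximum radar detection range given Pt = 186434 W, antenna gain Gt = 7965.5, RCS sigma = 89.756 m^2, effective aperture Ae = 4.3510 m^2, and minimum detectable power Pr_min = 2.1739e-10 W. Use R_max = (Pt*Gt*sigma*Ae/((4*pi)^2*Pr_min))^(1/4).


R^4 = 186434*7965.5*89.756*4.3510 / ((4*pi)^2 * 2.1739e-10) = 1.689396e+19
R_max = 1.689396e+19^0.25 = 64111 m

64111 m


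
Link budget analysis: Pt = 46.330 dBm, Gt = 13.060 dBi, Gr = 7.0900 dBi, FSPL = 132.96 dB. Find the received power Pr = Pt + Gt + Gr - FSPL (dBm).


Pr = 46.330 + 13.060 + 7.0900 - 132.96 = -66.48 dBm

-66.48 dBm


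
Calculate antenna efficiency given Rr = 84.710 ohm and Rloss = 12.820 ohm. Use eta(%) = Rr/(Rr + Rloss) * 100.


eta = 84.710 / (84.710 + 12.820) * 100 = 86.86%

86.86%


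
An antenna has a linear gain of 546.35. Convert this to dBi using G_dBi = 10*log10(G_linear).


G_dBi = 10 * log10(546.35) = 27.37 dBi

27.37 dBi


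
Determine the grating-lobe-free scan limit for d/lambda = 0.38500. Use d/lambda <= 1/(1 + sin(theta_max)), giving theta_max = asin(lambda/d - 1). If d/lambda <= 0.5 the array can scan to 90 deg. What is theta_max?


lambda/d - 1 = 1/0.38500 - 1 = 1.597403 >= 1
d/lambda <= 0.5, so the array can scan to endfire without grating lobes: theta_max = 90 deg

90 deg


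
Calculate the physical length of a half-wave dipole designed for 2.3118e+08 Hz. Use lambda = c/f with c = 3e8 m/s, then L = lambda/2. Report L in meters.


lambda = c / f = 3.0000e+08 / 2.3118e+08 = 1.297690 m
L = lambda / 2 = 1.297690 / 2 = 0.6488 m

0.6488 m


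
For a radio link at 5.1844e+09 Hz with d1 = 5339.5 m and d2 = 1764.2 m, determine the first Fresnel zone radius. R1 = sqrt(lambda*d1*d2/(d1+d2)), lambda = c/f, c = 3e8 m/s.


lambda = c / f = 3.0000e+08 / 5.1844e+09 = 0.05786591 m
R1 = sqrt(0.05786591 * 5339.5 * 1764.2 / (5339.5 + 1764.2)) = 8.760 m

8.760 m


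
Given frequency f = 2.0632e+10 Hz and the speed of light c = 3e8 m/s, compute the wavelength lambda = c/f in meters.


lambda = c / f = 3.0000e+08 / 2.0632e+10 = 0.01454 m

0.01454 m


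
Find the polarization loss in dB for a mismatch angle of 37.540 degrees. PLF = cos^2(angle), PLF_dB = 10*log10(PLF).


PLF_linear = cos^2(37.540 deg) = 0.6287351
PLF_dB = 10 * log10(0.6287351) = -2.015 dB

-2.015 dB


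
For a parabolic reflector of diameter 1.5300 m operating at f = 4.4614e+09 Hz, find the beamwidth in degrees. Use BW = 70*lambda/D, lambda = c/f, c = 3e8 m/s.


lambda = c / f = 3.0000e+08 / 4.4614e+09 = 0.06724347 m
BW = 70 * 0.06724347 / 1.5300 = 3.076 deg

3.076 deg


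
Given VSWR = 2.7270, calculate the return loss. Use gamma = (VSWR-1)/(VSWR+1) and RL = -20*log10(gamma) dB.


gamma = (2.7270 - 1) / (2.7270 + 1) = 0.4633754
RL = -20 * log10(0.4633754) = 6.681 dB

6.681 dB


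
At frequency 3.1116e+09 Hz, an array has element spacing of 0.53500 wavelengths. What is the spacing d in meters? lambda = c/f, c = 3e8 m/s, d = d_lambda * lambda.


lambda = c / f = 3.0000e+08 / 3.1116e+09 = 0.09641342 m
d = 0.53500 * 0.09641342 = 0.05158 m

0.05158 m


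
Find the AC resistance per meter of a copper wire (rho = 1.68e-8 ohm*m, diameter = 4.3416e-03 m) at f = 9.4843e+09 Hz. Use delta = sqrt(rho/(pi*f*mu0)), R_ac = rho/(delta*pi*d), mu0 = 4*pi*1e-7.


delta = sqrt(1.68e-8 / (pi * 9.4843e+09 * 4*pi*1e-7)) = 6.698416e-07 m
R_ac = 1.68e-8 / (6.698416e-07 * pi * 4.3416e-03) = 1.839 ohm/m

1.839 ohm/m


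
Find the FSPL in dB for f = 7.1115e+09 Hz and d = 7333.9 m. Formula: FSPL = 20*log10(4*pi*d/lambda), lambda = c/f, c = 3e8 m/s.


lambda = c / f = 3.0000e+08 / 7.1115e+09 = 0.04218519 m
FSPL = 20 * log10(4*pi*7333.9/0.04218519) = 126.8 dB

126.8 dB


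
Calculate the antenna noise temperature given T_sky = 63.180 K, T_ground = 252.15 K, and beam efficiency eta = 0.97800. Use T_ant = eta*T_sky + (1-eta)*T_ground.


T_ant = 0.97800 * 63.180 + (1 - 0.97800) * 252.15 = 67.34 K

67.34 K


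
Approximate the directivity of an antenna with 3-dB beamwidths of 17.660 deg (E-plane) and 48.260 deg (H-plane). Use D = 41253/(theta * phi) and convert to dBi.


D_linear = 41253 / (17.660 * 48.260) = 48.40358
D_dBi = 10 * log10(48.40358) = 16.85 dBi

16.85 dBi


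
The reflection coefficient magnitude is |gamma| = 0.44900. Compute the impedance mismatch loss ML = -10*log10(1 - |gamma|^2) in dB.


ML = -10 * log10(1 - 0.44900^2) = -10 * log10(0.798399) = 0.9778 dB

0.9778 dB


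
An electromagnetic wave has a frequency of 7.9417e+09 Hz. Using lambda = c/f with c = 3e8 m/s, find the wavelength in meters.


lambda = c / f = 3.0000e+08 / 7.9417e+09 = 0.03778 m

0.03778 m


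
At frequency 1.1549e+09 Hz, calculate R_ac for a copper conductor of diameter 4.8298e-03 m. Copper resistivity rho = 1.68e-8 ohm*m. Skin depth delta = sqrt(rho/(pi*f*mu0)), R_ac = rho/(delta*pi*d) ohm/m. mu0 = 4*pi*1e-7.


delta = sqrt(1.68e-8 / (pi * 1.1549e+09 * 4*pi*1e-7)) = 1.919564e-06 m
R_ac = 1.68e-8 / (1.919564e-06 * pi * 4.8298e-03) = 0.5768 ohm/m

0.5768 ohm/m


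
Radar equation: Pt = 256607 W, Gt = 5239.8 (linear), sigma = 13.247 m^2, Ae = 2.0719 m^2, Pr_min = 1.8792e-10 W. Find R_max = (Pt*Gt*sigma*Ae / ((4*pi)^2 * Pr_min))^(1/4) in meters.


R^4 = 256607*5239.8*13.247*2.0719 / ((4*pi)^2 * 1.8792e-10) = 1.243589e+18
R_max = 1.243589e+18^0.25 = 33394 m

33394 m


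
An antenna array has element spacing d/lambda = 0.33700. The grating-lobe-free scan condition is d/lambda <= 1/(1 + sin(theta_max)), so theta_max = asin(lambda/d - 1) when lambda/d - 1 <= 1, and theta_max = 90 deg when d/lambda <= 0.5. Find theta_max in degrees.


lambda/d - 1 = 1/0.33700 - 1 = 1.967359 >= 1
d/lambda <= 0.5, so the array can scan to endfire without grating lobes: theta_max = 90 deg

90 deg


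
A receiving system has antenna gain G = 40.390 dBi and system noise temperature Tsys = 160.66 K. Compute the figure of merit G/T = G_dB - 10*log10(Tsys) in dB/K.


G/T = 40.390 - 10*log10(160.66) = 40.390 - 22.05908 = 18.33 dB/K

18.33 dB/K


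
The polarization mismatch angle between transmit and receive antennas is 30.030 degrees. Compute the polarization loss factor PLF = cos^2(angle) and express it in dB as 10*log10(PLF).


PLF_linear = cos^2(30.030 deg) = 0.7495464
PLF_dB = 10 * log10(0.7495464) = -1.252 dB

-1.252 dB


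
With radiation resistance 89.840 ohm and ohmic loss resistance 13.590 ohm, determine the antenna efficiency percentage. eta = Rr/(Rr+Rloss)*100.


eta = 89.840 / (89.840 + 13.590) * 100 = 86.86%

86.86%


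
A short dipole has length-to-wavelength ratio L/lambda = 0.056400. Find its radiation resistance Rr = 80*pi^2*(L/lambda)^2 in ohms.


Rr = 80 * pi^2 * (0.056400)^2 = 80 * 9.869604 * 3.180960e-03 = 2.512 ohm

2.512 ohm


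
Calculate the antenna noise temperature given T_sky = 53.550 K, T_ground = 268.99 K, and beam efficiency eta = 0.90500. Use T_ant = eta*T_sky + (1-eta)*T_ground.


T_ant = 0.90500 * 53.550 + (1 - 0.90500) * 268.99 = 74.02 K

74.02 K


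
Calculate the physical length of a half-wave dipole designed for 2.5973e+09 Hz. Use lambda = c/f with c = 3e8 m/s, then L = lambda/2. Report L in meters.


lambda = c / f = 3.0000e+08 / 2.5973e+09 = 0.1155046 m
L = lambda / 2 = 0.1155046 / 2 = 0.05775 m

0.05775 m


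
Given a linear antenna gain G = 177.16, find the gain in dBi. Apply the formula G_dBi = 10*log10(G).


G_dBi = 10 * log10(177.16) = 22.48 dBi

22.48 dBi


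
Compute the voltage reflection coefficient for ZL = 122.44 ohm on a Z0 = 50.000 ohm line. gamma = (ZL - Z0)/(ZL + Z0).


gamma = (122.44 - 50.000) / (122.44 + 50.000) = 0.4201

0.4201


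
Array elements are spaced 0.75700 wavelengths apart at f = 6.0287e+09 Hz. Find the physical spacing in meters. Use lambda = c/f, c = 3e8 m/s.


lambda = c / f = 3.0000e+08 / 6.0287e+09 = 0.04976197 m
d = 0.75700 * 0.04976197 = 0.03767 m

0.03767 m


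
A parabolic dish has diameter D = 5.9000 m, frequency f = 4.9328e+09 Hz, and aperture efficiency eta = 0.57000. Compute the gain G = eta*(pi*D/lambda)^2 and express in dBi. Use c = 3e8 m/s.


lambda = c / f = 3.0000e+08 / 4.9328e+09 = 0.06081739 m
G_linear = 0.57000 * (pi * 5.9000 / 0.06081739)^2 = 52944.77
G_dBi = 10 * log10(52944.77) = 47.24 dBi

47.24 dBi


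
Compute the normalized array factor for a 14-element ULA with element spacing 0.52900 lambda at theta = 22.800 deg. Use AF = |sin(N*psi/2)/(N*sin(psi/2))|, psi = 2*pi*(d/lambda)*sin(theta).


psi = 2*pi*0.52900*sin(22.800 deg) = 1.288026 rad
AF = |sin(14*1.288026/2) / (14*sin(1.288026/2))| = 0.04727

0.04727


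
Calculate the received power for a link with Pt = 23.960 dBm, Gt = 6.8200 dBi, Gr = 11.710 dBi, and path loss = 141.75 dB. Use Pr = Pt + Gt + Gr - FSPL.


Pr = 23.960 + 6.8200 + 11.710 - 141.75 = -99.26 dBm

-99.26 dBm


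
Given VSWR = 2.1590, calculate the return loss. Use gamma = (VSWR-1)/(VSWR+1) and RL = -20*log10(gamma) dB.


gamma = (2.1590 - 1) / (2.1590 + 1) = 0.3668883
RL = -20 * log10(0.3668883) = 8.709 dB

8.709 dB


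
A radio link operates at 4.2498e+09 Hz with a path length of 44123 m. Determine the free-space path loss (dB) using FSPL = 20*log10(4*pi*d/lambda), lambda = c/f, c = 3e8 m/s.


lambda = c / f = 3.0000e+08 / 4.2498e+09 = 0.07059156 m
FSPL = 20 * log10(4*pi*44123/0.07059156) = 137.9 dB

137.9 dB


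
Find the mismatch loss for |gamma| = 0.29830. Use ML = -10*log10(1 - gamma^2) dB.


ML = -10 * log10(1 - 0.29830^2) = -10 * log10(0.91101711) = 0.4047 dB

0.4047 dB


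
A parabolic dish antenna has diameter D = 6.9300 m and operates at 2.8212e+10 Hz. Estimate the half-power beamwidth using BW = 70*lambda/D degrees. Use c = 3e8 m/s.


lambda = c / f = 3.0000e+08 / 2.8212e+10 = 0.01063377 m
BW = 70 * 0.01063377 / 6.9300 = 0.1074 deg

0.1074 deg


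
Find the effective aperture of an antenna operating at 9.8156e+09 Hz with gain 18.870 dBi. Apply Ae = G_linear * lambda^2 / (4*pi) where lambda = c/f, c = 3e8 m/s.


lambda = c / f = 3.0000e+08 / 9.8156e+09 = 0.03056359 m
G_linear = 10^(18.870/10) = 77.09035
Ae = G_linear * lambda^2 / (4*pi) = 77.09035 * 0.03056359^2 / (4*pi) = 5.731e-03 m^2

5.731e-03 m^2


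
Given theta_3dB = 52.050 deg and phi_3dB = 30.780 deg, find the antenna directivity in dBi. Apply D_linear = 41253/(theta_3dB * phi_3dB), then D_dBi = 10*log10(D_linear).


D_linear = 41253 / (52.050 * 30.780) = 25.74935
D_dBi = 10 * log10(25.74935) = 14.11 dBi

14.11 dBi


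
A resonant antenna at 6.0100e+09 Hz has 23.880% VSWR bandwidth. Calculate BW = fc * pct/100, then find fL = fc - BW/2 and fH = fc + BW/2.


BW = 6.0100e+09 * 23.880/100 = 1.435188e+09 Hz
fL = 6.0100e+09 - 1.435188e+09/2 = 5.292e+09 Hz
fH = 6.0100e+09 + 1.435188e+09/2 = 6.728e+09 Hz

BW=1.435e+09 Hz, fL=5.292e+09 Hz, fH=6.728e+09 Hz


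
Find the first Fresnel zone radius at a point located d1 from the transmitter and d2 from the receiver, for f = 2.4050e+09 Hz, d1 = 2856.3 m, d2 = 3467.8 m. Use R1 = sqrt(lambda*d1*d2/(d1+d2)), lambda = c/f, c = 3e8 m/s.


lambda = c / f = 3.0000e+08 / 2.4050e+09 = 0.1247401 m
R1 = sqrt(0.1247401 * 2856.3 * 3467.8 / (2856.3 + 3467.8)) = 13.98 m

13.98 m


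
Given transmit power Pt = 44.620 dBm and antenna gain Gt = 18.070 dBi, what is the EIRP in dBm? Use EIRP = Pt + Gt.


EIRP = Pt + Gt = 44.620 + 18.070 = 62.69 dBm

62.69 dBm


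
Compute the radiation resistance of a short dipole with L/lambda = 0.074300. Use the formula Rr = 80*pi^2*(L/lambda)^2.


Rr = 80 * pi^2 * (0.074300)^2 = 80 * 9.869604 * 5.520490e-03 = 4.359 ohm

4.359 ohm


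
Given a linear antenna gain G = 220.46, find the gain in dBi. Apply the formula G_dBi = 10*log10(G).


G_dBi = 10 * log10(220.46) = 23.43 dBi

23.43 dBi


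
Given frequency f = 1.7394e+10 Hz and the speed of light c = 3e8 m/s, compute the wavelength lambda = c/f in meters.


lambda = c / f = 3.0000e+08 / 1.7394e+10 = 0.01725 m

0.01725 m


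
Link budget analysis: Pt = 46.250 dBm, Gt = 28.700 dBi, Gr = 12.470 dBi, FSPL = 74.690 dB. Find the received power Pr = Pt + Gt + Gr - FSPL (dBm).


Pr = 46.250 + 28.700 + 12.470 - 74.690 = 12.73 dBm

12.73 dBm


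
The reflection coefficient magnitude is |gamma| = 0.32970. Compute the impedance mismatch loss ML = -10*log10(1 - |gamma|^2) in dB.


ML = -10 * log10(1 - 0.32970^2) = -10 * log10(0.89129791) = 0.4998 dB

0.4998 dB


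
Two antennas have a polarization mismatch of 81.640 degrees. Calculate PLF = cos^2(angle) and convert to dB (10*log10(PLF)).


PLF_linear = cos^2(81.640 deg) = 0.02113894
PLF_dB = 10 * log10(0.02113894) = -16.75 dB

-16.75 dB


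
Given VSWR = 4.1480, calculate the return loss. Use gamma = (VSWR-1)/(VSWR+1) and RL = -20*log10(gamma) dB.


gamma = (4.1480 - 1) / (4.1480 + 1) = 0.6114996
RL = -20 * log10(0.6114996) = 4.272 dB

4.272 dB


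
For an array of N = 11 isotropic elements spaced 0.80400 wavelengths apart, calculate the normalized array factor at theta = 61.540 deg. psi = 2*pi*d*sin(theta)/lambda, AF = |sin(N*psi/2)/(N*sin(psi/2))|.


psi = 2*pi*0.80400*sin(61.540 deg) = 4.441185 rad
AF = |sin(11*4.441185/2) / (11*sin(4.441185/2))| = 0.07410

0.07410
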